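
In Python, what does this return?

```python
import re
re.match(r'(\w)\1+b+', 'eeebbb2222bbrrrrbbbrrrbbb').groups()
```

A backreference is literal: `\1` must see the identical characters the first group matched.
With `match`, the pattern is implicitly anchored at the beginning.
The match spans [0:6] → 'eeebbb'.
Captured: group 1 = 'e'.

('e',)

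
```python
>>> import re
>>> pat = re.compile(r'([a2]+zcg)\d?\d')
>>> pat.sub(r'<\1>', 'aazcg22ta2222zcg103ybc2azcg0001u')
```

'<aazcg>t<a2222zcg>3ybc<2azcg>01u'

Pattern: one or more of one of [a2], then the literal 'zcg' (captured); then optionally a digit, then a digit.
`\1` in the replacement pulls in group 1's text for each match.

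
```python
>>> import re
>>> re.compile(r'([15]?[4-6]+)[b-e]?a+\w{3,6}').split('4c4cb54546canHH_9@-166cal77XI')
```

['4c4cb', '54546', '@-', '166', '']

Pattern: optionally one of [15], then one or more of a character in [4-6] (captured); then optionally a character in [b-e], then one or more of a literal 'a', then 3 to 6 of a word character.
The group in the pattern means `split` returns the separators' captures alongside the pieces.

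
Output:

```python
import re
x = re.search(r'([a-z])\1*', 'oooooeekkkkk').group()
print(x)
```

ooooo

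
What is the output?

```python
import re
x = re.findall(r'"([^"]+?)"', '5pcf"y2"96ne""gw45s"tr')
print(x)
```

['y2', 'gw45s']

Because there's exactly one group, `findall` drops the full match and keeps group 1 from each hit.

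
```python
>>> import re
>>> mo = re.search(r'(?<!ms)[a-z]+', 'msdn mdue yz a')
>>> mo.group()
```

A negative assertion filters positions out without eating any characters.
The match spans [0:4] → 'msdn'.

'msdn'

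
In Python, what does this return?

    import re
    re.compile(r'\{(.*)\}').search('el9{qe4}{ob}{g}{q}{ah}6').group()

'{qe4}{ob}{g}{q}{ah}'

`search` walks the string left to right and returns the first match it finds.
The match spans [3:22] → '{qe4}{ob}{g}{q}{ah}'.
Captured: group 1 = 'qe4}{ob}{g}{q}{ah'.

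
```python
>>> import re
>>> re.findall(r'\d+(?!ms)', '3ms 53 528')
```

Because the assertion is negative and zero-width, positions next to the forbidden text are skipped.
Matches: at [4:6] → '53'; at [7:10] → '528'.
With no groups in the pattern, `findall` gives back each whole match — 2 here.

['53', '528']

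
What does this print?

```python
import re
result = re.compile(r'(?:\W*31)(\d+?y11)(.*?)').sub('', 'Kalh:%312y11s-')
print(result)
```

Pattern: zero or more of a non-word character, then the literal '31' (non-capturing group); then one or more of a digit (lazy), then the literal 'y11' (captured); then zero or more of any character (lazy) (captured).
The `?` after the quantifier makes it lazy — it takes as little as possible before letting the rest of the pattern try.
Matches: at [4:12] → ':%312y11'.
`sub` substitutes '' at each match site.

Kalhs-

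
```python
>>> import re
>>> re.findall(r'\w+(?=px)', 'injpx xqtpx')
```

['inj', 'xqt']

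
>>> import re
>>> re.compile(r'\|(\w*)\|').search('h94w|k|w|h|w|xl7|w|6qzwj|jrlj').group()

'|k|'

The match spans [4:7] → '|k|'.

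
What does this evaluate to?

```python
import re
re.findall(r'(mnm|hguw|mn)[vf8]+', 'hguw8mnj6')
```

['hguw']

`findall` collects group 1 from the one match (1 total).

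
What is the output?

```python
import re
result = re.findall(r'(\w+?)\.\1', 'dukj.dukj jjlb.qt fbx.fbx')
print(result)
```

`\1` has to match the exact text group 1 already captured.
Matches: at [0:9] match 'dukj.dukj', group 1 = 'dukj'; at [18:25] match 'fbx.fbx', group 1 = 'fbx'.
Because there's exactly one group, `findall` drops the full match and keeps group 1 from each hit.

['dukj', 'fbx']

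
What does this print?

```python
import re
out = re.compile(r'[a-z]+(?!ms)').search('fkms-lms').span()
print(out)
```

(0, 4)

`(?!…)`/`(?<!…)` only lets a position through if the neighbouring text does NOT match; no characters are consumed.
`re.search` scans for the first position where the pattern succeeds.
The match spans [0:4] → 'fkms'.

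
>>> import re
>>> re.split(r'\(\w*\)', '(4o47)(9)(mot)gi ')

Splitting on the pattern gives 4 pieces.

['', '', '', 'gi ']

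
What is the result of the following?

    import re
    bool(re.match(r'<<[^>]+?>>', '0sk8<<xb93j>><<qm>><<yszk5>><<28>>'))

`re.match` won't scan ahead — the pattern has to work from the very first character.
Here position 0 doesn't satisfy it, so the call returns None, and `bool(None)` is False.

False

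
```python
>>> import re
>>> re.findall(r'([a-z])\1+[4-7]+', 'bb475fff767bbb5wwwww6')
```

['b', 'f', 'b', 'w']

`\1` has to match the exact text group 1 already captured.
`findall` collects group 1 from each match (4 total).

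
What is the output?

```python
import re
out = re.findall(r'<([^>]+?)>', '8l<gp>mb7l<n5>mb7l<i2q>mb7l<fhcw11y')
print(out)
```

`findall` collects group 1 from each match (3 total).

['gp', 'n5', 'i2q']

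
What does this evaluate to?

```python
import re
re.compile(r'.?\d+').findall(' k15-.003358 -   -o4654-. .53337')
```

Pattern: optionally any character; then one or more of a digit.
Matches: at [1:4] → 'k15'; at [5:12] → '.003358'; at [18:23] → 'o4654'; at [26:32] → '.53337'.
Since nothing is captured, `findall` lists the 4 matched substrings directly.

['k15', '.003358', 'o4654', '.53337']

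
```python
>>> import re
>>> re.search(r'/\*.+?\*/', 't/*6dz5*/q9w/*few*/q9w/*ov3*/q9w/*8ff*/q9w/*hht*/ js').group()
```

'/*6dz5*/'

The `?` after the quantifier makes it lazy — it takes as little as possible before letting the rest of the pattern try.
Unlike `match`, `search` isn't anchored — it looks for the pattern anywhere in the string.
The match spans [1:9] → '/*6dz5*/'.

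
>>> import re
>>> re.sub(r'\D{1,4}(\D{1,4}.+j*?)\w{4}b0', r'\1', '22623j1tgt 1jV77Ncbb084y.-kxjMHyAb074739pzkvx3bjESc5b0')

The replacement refers to a captured group, so each match is rewritten using its own captured text.

'22623j1 1jV77Ncbb084y.-kxjMHyAb074739pzkvx3bj'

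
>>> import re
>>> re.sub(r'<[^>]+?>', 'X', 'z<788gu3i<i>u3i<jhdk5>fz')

Matches: at [1:12] → '<788gu3i<i>'; at [15:22] → '<jhdk5>'.
Every occurrence is swapped for 'X'.

'zXu3iXfz'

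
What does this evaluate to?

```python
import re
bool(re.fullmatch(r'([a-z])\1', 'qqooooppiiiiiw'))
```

After group 1 captures some text, `\1` only succeeds where that same text appears again.
`re.fullmatch` requires the pattern to consume the entire string.
Here the pattern can't cover the whole string, so the call returns None, and `bool(None)` is False.

False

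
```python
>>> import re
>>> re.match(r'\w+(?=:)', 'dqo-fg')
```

None

Lookahead/lookbehind check context without consuming it, so the matched span excludes the asserted characters.
With `match`, the pattern is implicitly anchored at the beginning.
Here the pattern fails at index 0, so the call returns None.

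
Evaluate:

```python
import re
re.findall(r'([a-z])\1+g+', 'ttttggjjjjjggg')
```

['t', 'j']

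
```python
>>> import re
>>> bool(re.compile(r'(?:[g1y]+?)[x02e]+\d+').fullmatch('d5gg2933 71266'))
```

False

The pattern matches one or more of one of [g1y] (lazy) (non-capturing group); then one or more of one of [x02e], then one or more of a digit.
`re.fullmatch` is like wrapping the pattern in `^…$` (in single-line mode).
Here there's no way to consume every character, so the call returns None, and `bool(None)` is False.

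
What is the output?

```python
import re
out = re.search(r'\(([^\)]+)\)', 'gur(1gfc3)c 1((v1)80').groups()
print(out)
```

The match spans [3:10] → '(1gfc3)'.
Captured: group 1 = '1gfc3'.

('1gfc3',)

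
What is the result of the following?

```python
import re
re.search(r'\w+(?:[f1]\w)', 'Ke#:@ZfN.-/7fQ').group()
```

'ZfN'

The match spans [5:8] → 'ZfN'.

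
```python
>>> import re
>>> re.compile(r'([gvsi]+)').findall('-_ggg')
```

This matches one or more of one of [gvsi] (captured).
Walking the string: at [2:5] match 'ggg', group 1 = 'ggg'.
Because there's exactly one group, `findall` drops the full match and keeps group 1 from the one hit.

['ggg']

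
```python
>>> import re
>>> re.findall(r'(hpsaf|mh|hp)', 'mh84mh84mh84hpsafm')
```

The regex engine tests alternatives in the order written; an earlier branch that matches wins even if a later one would match more.
Walking the string: at [0:2] match 'mh', group 1 = 'mh'; at [4:6] match 'mh', group 1 = 'mh'; at [8:10] match 'mh', group 1 = 'mh'; at [12:17] match 'hpsaf', group 1 = 'hpsaf'.
`findall` collects group 1 from each match (4 total).

['mh', 'mh', 'mh', 'hpsaf']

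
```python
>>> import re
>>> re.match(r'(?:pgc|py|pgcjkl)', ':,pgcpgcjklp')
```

None

`re.match` won't scan ahead — the pattern has to work from the very first character.
Here position 0 doesn't satisfy it, so the call returns None.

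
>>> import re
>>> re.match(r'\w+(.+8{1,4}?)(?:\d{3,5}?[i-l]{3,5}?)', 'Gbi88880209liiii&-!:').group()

This matches one or more of a word character; then one or more of any character, then 1 to 4 of the literal '8' (lazy) (captured); then 3 to 5 of a digit (lazy), then 3 to 5 of a character in [i-l] (lazy) (non-capturing group).
`match` is anchored at position 0; if the pattern doesn't fit there, it returns None.
The match spans [0:14] → 'Gbi88880209lii'.
Captured: group 1 = '88'.

'Gbi88880209lii'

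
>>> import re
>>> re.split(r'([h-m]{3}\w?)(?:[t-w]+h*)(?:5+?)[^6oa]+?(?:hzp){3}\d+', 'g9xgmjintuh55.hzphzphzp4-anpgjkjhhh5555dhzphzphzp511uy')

['g9xg', 'mjin', '-anpgjkjhhh5555dhzphzphzp511uy']

This matches exactly 3 of a character in [h-m], then optionally a word character (captured); then one or more of a character in [t-w], then zero or more of the literal 'h' (non-capturing group); then one or more of a literal '5' (lazy) (non-capturing group); then one or more of any character except [6oa] (lazy), then the literal 'hzp' repeated 3 times, then one or more of a digit.
Matches to split on: at [4:24] → 'mjintuh55.hzphzphzp4'.
`re.split` interleaves the captured-group text with the surrounding fragments.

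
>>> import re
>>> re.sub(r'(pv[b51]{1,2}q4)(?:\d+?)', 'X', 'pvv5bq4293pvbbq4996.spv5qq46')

'pvv5bq4293X96.spv5qq46'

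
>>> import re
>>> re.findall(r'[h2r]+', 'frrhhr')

The pattern matches one or more of one of [h2r].
`findall` yields the raw match text (1 of them) because the pattern has no groups.

['rrhhr']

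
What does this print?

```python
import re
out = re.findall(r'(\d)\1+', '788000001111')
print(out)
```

['8', '0', '1']

A backreference is literal: `\1` must see the identical characters the first group matched.
Because there's exactly one group, `findall` drops the full match and keeps group 1 from each hit.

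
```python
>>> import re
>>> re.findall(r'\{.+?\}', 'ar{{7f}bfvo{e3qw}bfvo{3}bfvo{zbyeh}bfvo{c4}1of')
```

['{{7f}', '{e3qw}', '{3}', '{zbyeh}', '{c4}']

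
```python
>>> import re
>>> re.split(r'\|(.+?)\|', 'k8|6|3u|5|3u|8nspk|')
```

['k8', '6', '3u', '5', '3u', '8nspk', '']

Lazy quantifiers expand one character at a time until the remainder of the pattern can match.
Matches to split on: at [2:5] → '|6|'; at [7:10] → '|5|'; at [12:19] → '|8nspk|'.
Because the pattern has a capturing group, `split` also inserts each captured text between the pieces.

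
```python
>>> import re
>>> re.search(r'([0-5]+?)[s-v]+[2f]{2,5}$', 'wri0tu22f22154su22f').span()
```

(9, 19)

Pattern: one or more of a character in [0-5] (lazy) (captured); then one or more of a character in [s-v], then 2 to 5 of one of [2f]; then anchored at the end.
`re.search` scans for the first position where the pattern succeeds.
The match spans [9:19] → '22154su22f'.
Captured: group 1 = '22154'.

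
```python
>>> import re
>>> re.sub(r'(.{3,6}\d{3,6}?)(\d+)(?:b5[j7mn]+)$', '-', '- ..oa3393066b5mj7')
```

The pattern matches 3 to 6 of any character, then 3 to 6 of a digit (lazy) (captured); then one or more of a digit (captured); then the literal 'b5', then one or more of one of [j7mn] (non-capturing group); then anchored at the end.
Matches: at [0:18] → '- ..oa3393066b5mj7'.
Every occurrence is swapped for '-'.

'-'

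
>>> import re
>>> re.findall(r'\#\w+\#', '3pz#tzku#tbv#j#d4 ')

['#tzku#', '#j#']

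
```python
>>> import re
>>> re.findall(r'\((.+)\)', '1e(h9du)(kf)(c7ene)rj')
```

['h9du)(kf)(c7ene']

Scanning left to right: at [2:19] match '(h9du)(kf)(c7ene)', group 1 = 'h9du)(kf)(c7ene'.
With a single group, `findall` returns only what that group captured — 1 item.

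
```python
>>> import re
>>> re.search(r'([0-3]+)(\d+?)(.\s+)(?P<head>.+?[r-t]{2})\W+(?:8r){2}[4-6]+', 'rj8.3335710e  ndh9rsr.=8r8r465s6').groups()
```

('333', '5710', 'e  ', 'ndh9rsr')

The match spans [4:30] → '3335710e  ndh9rsr.=8r8r465'.
Captured: group 1 = '333', group 2 = '5710', group 3 = 'e  ', group 4 = 'ndh9rsr'.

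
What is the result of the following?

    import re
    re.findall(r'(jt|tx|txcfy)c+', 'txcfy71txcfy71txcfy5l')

Matches: at [0:3] match 'txc', group 1 = 'tx'; at [7:10] match 'txc', group 1 = 'tx'; at [14:17] match 'txc', group 1 = 'tx'.
One capturing group, so `findall` returns just the captured substring from each match — 3 in all.

['tx', 'tx', 'tx']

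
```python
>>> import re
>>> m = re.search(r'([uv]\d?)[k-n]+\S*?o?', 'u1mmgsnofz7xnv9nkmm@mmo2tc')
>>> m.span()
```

(0, 4)

Pattern: one of [uv], then optionally a digit (captured); then one or more of a character in [k-n]; then zero or more of a non-whitespace character (lazy), then optionally a literal 'o'.
With the lazy modifier that quantifier settles for the fewest repetitions that let the rest of the pattern succeed (the atoms after it are unaffected and can still be greedy).
`search` walks the string left to right and returns the first match it finds.
The match spans [0:4] → 'u1mm'.
Captured: group 1 = 'u1'.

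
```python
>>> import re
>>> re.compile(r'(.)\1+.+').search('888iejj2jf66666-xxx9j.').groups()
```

The match spans [0:22] → '888iejj2jf66666-xxx9j.'.
Captured: group 1 = '8'.

('8',)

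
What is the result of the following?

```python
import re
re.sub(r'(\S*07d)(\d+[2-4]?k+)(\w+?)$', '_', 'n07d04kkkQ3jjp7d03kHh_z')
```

'_'

The pattern matches zero or more of a non-whitespace character, then the literal '07d' (captured); then one or more of a digit, then optionally a character in [2-4], then one or more of the literal 'k' (captured); then one or more of a word character (lazy) (captured); then anchored at the end.
Every occurrence is swapped for '_'.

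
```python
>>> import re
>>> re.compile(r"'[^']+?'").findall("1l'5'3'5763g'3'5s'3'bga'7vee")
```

No capturing groups, so `findall` returns the 4 full match strings.

["'5'", "'5763g'", "'5s'", "'bga'"]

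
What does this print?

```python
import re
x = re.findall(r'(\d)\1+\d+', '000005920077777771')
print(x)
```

['0']

`\1` has to match the exact text group 1 already captured.
With a single group, `findall` returns only what that group captured — 1 item.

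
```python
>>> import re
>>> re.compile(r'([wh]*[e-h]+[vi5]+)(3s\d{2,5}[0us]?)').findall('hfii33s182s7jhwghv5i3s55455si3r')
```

[('hwghv5i', '3s55455s')]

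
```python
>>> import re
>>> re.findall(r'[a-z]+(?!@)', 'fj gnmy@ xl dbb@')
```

['fj', 'gnm', 'xl', 'db']

`(?!…)`/`(?<!…)` only lets a position through if the neighbouring text does NOT match; no characters are consumed.
Matches: at [0:2] → 'fj'; at [3:6] → 'gnm'; at [9:11] → 'xl'; at [12:14] → 'db'.
With no groups in the pattern, `findall` gives back each whole match — 4 here.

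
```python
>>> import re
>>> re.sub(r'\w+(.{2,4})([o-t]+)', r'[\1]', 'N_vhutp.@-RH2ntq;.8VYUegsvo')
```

'[ut].@-[nt];.[sv]'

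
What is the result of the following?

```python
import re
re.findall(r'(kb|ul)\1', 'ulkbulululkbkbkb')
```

A backreference is literal: `\1` must see the identical characters the first group matched.
Walking the string: at [4:8] match 'ulul', group 1 = 'ul'; at [10:14] match 'kbkb', group 1 = 'kb'.
`findall` collects group 1 from each match (2 total).

['ul', 'kb']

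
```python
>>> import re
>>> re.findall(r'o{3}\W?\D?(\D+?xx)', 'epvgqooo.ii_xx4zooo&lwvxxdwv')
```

['i_xx', 'wvxx']

Pattern: exactly 3 of the literal 'o', then optionally a non-word character, then optionally a non-digit; then one or more of a non-digit (lazy), then the literal 'xx' (captured).
Because there's exactly one group, `findall` drops the full match and keeps group 1 from each hit.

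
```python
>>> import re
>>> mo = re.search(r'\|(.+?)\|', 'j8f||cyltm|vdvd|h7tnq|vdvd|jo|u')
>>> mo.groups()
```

('|cyltm',)

Unlike `match`, `search` isn't anchored — it looks for the pattern anywhere in the string.
The match spans [3:11] → '||cyltm|'.
Captured: group 1 = '|cyltm'.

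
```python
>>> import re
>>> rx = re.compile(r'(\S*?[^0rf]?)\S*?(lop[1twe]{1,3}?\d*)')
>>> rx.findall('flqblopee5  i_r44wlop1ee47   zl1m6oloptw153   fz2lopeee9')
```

This matches zero or more of a non-whitespace character (lazy), then optionally any character except [0rf] (captured); then zero or more of a non-whitespace character (lazy); then the literal 'lop', then 1 to 3 of one of [1twe] (lazy), then zero or more of a digit (captured).
Lazy quantifiers expand one character at a time until the remainder of the pattern can match.
Scanning left to right: at [0:8] match 'flqblope', groups = ('', 'lope'); at [11:22] match ' i_r44wlop1', groups = (' ', 'lop1'); at [28:39] match ' zl1m6olopt', groups = (' ', 'lopt'); at [45:53] match ' fz2lope', groups = (' ', 'lope').
Multiple groups make `findall` return tuples — one 2-tuple for each match.

[('', 'lope'), (' ', 'lop1'), (' ', 'lopt'), (' ', 'lope')]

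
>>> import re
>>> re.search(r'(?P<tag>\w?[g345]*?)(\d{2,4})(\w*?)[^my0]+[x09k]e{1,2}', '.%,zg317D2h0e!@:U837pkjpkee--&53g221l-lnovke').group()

'zg317D2h0e'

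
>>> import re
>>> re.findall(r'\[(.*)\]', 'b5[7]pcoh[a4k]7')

['7]pcoh[a4k']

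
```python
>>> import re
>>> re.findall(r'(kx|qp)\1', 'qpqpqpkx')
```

['qp']

After group 1 captures some text, `\1` only succeeds where that same text appears again.
Walking the string: at [0:4] match 'qpqp', group 1 = 'qp'.
One capturing group, so `findall` returns just the captured substring from the one match — 1 in all.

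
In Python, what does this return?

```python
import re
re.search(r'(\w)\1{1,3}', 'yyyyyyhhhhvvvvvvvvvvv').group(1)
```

A backreference is literal: `\1` must see the identical characters the first group matched.
`re.search` tries every starting position until one works.
The match spans [0:4] → 'yyyy'.
Captured: group 1 = 'y'.

'y'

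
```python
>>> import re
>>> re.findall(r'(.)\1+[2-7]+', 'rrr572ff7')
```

`\1` has to match the exact text group 1 already captured.
Walking the string: at [0:6] match 'rrr572', group 1 = 'r'; at [6:9] match 'ff7', group 1 = 'f'.
`findall` collects group 1 from each match (2 total).

['r', 'f']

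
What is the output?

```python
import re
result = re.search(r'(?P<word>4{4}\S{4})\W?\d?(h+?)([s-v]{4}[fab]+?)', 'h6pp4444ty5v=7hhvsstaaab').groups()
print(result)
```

('4444ty5v', 'hh', 'vssta')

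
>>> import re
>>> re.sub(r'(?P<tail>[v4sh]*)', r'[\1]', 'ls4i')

Each match is replaced using the text its own group 1 captured.

'[]l[s4][]i[]'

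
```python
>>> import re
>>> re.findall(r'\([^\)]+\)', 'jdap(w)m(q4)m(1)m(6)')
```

['(w)', '(q4)', '(1)', '(6)']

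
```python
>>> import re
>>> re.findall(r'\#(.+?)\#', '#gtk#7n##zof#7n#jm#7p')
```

['gtk', '#zof', 'jm']

Lazy quantifiers expand one character at a time until the remainder of the pattern can match.
Scanning left to right: at [0:5] match '#gtk#', group 1 = 'gtk'; at [7:13] match '##zof#', group 1 = '#zof'; at [15:19] match '#jm#', group 1 = 'jm'.
One capturing group, so `findall` returns just the captured substring from each match — 3 in all.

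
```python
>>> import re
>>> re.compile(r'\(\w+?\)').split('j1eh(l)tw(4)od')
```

Each match becomes a cut point; 3 segments remain.

['j1eh', 'tw', 'od']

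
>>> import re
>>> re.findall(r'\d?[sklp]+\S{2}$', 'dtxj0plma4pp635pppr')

This matches optionally a digit, then one or more of one of [sklp]; then exactly 2 of a non-whitespace character; then anchored at the end.
`findall` yields the raw match text (1 of them) because the pattern has no groups.

['5pppr']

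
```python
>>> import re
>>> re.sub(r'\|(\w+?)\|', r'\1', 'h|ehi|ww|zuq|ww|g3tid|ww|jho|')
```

`\1` in the replacement pulls in group 1's text for each match.

'hehiwwzuqwwg3tidwwjho'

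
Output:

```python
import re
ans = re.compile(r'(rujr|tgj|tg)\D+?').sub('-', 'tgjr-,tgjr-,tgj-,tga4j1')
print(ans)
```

--,--,-,-4j1

Alternation tries branches left to right and keeps the first one that lets the overall match succeed at that position.
`sub` substitutes '-' at each match site.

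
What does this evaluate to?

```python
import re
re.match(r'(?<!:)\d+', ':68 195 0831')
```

`re.match` only tries the pattern at the start of the string.
Here position 0 doesn't satisfy it, so the call returns None.

None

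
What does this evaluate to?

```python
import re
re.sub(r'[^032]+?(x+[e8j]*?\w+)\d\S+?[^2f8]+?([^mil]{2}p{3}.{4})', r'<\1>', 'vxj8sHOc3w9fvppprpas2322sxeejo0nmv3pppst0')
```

'<xj8sHOc>2322sxeejo0nmv3pppst0'

The pattern matches one or more of any character except [032] (lazy); then one or more of a literal 'x', then zero or more of one of [e8j] (lazy), then one or more of a word character (captured); then a digit, then one or more of a non-whitespace character (lazy); then one or more of any character except [2f8] (lazy); then exactly 2 of any character except [mil], then exactly 3 of the literal 'p', then exactly 4 of any character (captured).
Matches: at [0:20] → 'vxj8sHOc3w9fvppprpas'.
`\1` in the replacement pulls in group 1's text for each match.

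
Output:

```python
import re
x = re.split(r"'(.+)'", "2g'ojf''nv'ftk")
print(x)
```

['2g', "ojf''nv", 'ftk']

`re.split` interleaves the captured-group text with the surrounding fragments.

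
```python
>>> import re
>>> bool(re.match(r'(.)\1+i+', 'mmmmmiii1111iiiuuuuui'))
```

True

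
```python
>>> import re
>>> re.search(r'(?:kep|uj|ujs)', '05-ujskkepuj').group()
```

'uj'

Branches in `(...|...)` are attempted left-to-right; the first branch that allows the whole pattern to succeed is taken.
The match spans [3:5] → 'uj'.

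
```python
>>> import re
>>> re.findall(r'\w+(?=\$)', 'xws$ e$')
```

Lookahead/lookbehind check context without consuming it, so the matched span excludes the asserted characters.
With no groups in the pattern, `findall` gives back each whole match — 2 here.

['xws', 'e']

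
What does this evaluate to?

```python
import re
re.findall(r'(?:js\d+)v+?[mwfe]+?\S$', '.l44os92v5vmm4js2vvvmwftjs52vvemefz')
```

['js52vvemefz']

This matches the literal 'js', then one or more of a digit (non-capturing group); then one or more of the literal 'v' (lazy), then one or more of one of [mwfe] (lazy), then a non-whitespace character; then anchored at the end.
Matches: at [24:35] → 'js52vvemefz'.
`findall` yields the raw match text (1 of them) because the pattern has no groups.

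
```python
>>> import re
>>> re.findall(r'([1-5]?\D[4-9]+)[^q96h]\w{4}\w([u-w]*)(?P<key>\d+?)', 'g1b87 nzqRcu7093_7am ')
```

[('1b87', 'u', '7')]

Lazy quantifiers expand one character at a time until the remainder of the pattern can match.
`findall` packs the 3 group values into a tuple for every match.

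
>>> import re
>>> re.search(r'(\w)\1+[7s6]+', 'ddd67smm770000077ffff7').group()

A backreference is literal: `\1` must see the identical characters the first group matched.
`search` walks the string left to right and returns the first match it finds.
The match spans [0:6] → 'ddd67s'.
Captured: group 1 = 'd'.

'ddd67s'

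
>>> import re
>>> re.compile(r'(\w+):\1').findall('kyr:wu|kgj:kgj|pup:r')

The backreference `\1` re-matches whatever the first group consumed, character for character.
Walking the string: at [7:14] match 'kgj:kgj', group 1 = 'kgj'.
`findall` collects group 1 from the one match (1 total).

['kgj']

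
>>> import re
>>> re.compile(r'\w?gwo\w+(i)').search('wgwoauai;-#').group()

'wgwoauai'

The pattern matches optionally a word character, then the literal 'gwo', then one or more of a word character; then a literal 'i' (captured).
Unlike `match`, `search` isn't anchored — it looks for the pattern anywhere in the string.
The match spans [0:8] → 'wgwoauai'.
Captured: group 1 = 'i'.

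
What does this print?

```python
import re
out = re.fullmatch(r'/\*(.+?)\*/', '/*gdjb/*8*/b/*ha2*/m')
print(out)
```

For `fullmatch`, every character of the input must be accounted for by the pattern.
Here there's no way to consume every character, so the call returns None.

None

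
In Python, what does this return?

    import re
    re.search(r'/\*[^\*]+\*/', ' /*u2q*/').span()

(1, 8)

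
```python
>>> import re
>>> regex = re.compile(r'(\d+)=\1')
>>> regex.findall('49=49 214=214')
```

['49', '214']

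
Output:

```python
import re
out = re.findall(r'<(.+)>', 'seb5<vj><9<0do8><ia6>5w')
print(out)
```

['vj><9<0do8><ia6']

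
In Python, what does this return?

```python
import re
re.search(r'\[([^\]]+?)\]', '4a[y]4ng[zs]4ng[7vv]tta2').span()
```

(2, 5)

`search` walks the string left to right and returns the first match it finds.
The match spans [2:5] → '[y]'.
Captured: group 1 = 'y'.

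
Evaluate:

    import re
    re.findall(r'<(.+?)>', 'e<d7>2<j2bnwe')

['d7']

With a single group, `findall` returns only what that group captured — 1 item.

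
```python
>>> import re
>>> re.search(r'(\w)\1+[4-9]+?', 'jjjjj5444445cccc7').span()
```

The backreference `\1` re-matches whatever the first group consumed, character for character.
The match spans [0:6] → 'jjjjj5'.

(0, 6)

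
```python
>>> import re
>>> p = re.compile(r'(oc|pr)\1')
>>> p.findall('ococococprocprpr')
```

`\1` has to match the exact text group 1 already captured.
Matches: at [0:4] match 'ococ', group 1 = 'oc'; at [4:8] match 'ococ', group 1 = 'oc'; at [12:16] match 'prpr', group 1 = 'pr'.
`findall` collects group 1 from each match (3 total).

['oc', 'oc', 'pr']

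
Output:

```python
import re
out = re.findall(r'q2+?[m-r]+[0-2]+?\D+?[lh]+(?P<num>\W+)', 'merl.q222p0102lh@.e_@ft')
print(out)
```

This matches a literal 'q'; then one or more of a literal '2' (lazy), then one or more of a character in [m-r], then one or more of a character in [0-2] (lazy); then one or more of a non-digit (lazy), then one or more of one of [lh]; then one or more of a non-word character (captured as 'num').
Walking the string: at [5:18] match 'q222p0102lh@.', group 1 = '@.'.
Because there's exactly one group, `findall` drops the full match and keeps group 1 from the one hit.

['@.']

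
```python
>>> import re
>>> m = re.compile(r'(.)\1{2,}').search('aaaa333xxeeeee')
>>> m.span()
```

(0, 4)

The backreference `\1` re-matches whatever the first group consumed, character for character.
Unlike `match`, `search` isn't anchored — it looks for the pattern anywhere in the string.
The match spans [0:4] → 'aaaa'.
Captured: group 1 = 'a'.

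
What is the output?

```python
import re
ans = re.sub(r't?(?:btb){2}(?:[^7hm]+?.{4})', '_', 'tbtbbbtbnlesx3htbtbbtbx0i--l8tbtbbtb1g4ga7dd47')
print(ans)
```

Pattern: optionally the literal 't', then the literal 'btb' repeated 2 times; then one or more of any character except [7hm] (lazy), then exactly 4 of any character (non-capturing group).
Matches: at [15:27] → 'tbtbbtbx0i--'; at [29:41] → 'tbtbbtb1g4ga'.
Every occurrence is swapped for '_'.

tbtbbbtbnlesx3h_l8_7dd47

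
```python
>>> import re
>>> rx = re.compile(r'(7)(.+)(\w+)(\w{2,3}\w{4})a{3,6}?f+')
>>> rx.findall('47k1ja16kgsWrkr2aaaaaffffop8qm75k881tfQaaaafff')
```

[('7', 'k1ja16kgsWrkr2aaaaaffffop8qm75k', '8', '81tfQa')]

This matches a literal '7' (captured); then one or more of any character (captured); then one or more of a word character (captured); then 2 to 3 of a word character, then exactly 4 of a word character (captured); then 3 to 6 of the literal 'a' (lazy), then one or more of the literal 'f'.
Scanning left to right: at [1:46] match '7k1ja16kgsWrkr2aaaaaffffop8qm75k881tfQaaaafff', groups = ('7', 'k1ja16kgsWrkr2aaaaaffffop8qm75k', '8', '81tfQa').
4 groups means the one result is a tuple of 4 captured strings — 1 here.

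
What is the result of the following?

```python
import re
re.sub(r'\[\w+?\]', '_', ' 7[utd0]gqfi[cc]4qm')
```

' 7_gqfi_4qm'

Matches: at [2:8] → '[utd0]'; at [12:16] → '[cc]'.
`sub` substitutes '_' at each match site.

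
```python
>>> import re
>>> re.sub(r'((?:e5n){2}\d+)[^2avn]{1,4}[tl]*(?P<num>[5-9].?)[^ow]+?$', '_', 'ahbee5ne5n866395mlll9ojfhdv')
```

The pattern matches the literal 'e5n' repeated 2 times, then one or more of a digit (captured); then 1 to 4 of any character except [2avn], then zero or more of one of [tl]; then a character in [5-9], then optionally any character (captured as 'num'); then one or more of any character except [ow] (lazy); then anchored at the end.
Matches: at [4:27] → 'e5ne5n866395mlll9ojfhdv'.
`sub` substitutes '_' at each match site.

'ahbe_'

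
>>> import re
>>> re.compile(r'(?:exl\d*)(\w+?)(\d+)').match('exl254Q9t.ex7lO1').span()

(0, 8)

Pattern: the literal 'exl', then zero or more of a digit (non-capturing group); then one or more of a word character (lazy) (captured); then one or more of a digit (captured).
`re.match` only tries the pattern at the start of the string.
The match spans [0:8] → 'exl254Q9'.
Captured: group 1 = 'Q', group 2 = '9'.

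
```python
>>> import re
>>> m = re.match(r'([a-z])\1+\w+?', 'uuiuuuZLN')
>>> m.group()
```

`\1` has to match the exact text group 1 already captured.
`match` is anchored at position 0; if the pattern doesn't fit there, it returns None.
The match spans [0:3] → 'uui'.
Captured: group 1 = 'u'.

'uui'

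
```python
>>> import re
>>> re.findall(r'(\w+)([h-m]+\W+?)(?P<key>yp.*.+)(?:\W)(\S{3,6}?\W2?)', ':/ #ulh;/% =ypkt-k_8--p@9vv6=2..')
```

`findall` packs the 4 group values into a tuple for every match.

[('ul', 'h;/% =', 'ypkt-k_8--p', '9vv6=2')]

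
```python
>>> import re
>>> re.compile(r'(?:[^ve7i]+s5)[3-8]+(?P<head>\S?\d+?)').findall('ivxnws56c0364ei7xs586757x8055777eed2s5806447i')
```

The pattern matches one or more of any character except [ve7i], then the literal 's5' (non-capturing group); then one or more of a character in [3-8]; then optionally a non-whitespace character, then one or more of a digit (lazy) (captured as 'head').
With the lazy modifier that quantifier settles for the fewest repetitions that let the rest of the pattern succeed (the atoms after it are unaffected and can still be greedy).
Walking the string: at [2:10] match 'xnws56c0', group 1 = 'c0'; at [16:26] match 'xs586757x8', group 1 = 'x8'; at [34:41] match 'd2s5806', group 1 = '06'.
Because there's exactly one group, `findall` drops the full match and keeps group 1 from each hit.

['c0', 'x8', '06']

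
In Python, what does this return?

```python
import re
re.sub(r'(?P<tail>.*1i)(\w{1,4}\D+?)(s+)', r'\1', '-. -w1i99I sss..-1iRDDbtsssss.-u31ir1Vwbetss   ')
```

The pattern matches zero or more of any character, then the literal '1i' (captured as 'tail'); then 1 to 4 of a word character, then one or more of a non-digit (lazy) (captured); then one or more of a literal 's' (captured).
Matches: at [0:44] → '-. -w1i99I sss..-1iRDDbtsssss.-u31ir1Vwbetss'.
The replacement refers to a captured group, so each match is rewritten using its own captured text.

'-. -w1i99I sss..-1iRDDbtsssss.-u31i   '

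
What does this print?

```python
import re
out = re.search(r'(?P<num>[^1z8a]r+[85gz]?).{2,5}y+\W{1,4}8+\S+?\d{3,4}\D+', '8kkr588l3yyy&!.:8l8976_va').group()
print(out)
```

This matches any character except [1z8a], then one or more of the literal 'r', then optionally one of [85gz] (captured as 'num'); then 2 to 5 of any character, then one or more of the literal 'y', then 1 to 4 of a non-word character; then one or more of the literal '8', then one or more of a non-whitespace character (lazy); then 3 to 4 of a digit, then one or more of a non-digit.
Unlike `match`, `search` isn't anchored — it looks for the pattern anywhere in the string.
The match spans [2:25] → 'kr588l3yyy&!.:8l8976_va'.
Captured: group 1 = 'kr5'.

kr588l3yyy&!.:8l8976_va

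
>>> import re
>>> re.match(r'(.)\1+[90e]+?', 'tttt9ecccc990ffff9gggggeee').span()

The backreference `\1` re-matches whatever the first group consumed, character for character.
With `match`, the pattern is implicitly anchored at the beginning.
The match spans [0:5] → 'tttt9'.
Captured: group 1 = 't'.

(0, 5)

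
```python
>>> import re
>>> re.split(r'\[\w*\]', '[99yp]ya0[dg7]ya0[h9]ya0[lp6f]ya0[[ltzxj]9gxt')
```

['', 'ya0', 'ya0', 'ya0', 'ya0[', '9gxt']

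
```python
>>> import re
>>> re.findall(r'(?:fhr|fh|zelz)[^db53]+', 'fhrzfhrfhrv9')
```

With no groups in the pattern, `findall` gives back each whole match — 1 here.

['fhrzfhrfhrv9']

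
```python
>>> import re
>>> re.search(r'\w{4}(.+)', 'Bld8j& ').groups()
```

Pattern: exactly 4 of a word character; then one or more of any character (captured).
`search` walks the string left to right and returns the first match it finds.
The match spans [0:7] → 'Bld8j& '.
Captured: group 1 = 'j& '.

('j& ',)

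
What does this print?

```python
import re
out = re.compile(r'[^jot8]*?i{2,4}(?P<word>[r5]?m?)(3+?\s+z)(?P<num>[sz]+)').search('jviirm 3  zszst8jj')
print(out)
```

Pattern: zero or more of any character except [jot8] (lazy), then 2 to 4 of the literal 'i'; then optionally one of [r5], then optionally a literal 'm' (captured as 'word'); then one or more of a literal '3' (lazy), then one or more of whitespace, then the literal 'z' (captured); then one or more of one of [sz] (captured as 'num').
Unlike `match`, `search` isn't anchored — it looks for the pattern anywhere in the string.
Here nothing in the string fits, so the call returns None.

None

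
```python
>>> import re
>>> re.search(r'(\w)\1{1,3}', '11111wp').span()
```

(0, 4)

The backreference `\1` re-matches whatever the first group consumed, character for character.
The match spans [0:4] → '1111'.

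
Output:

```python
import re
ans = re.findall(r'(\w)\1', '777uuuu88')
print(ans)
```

`\1` has to match the exact text group 1 already captured.
Scanning left to right: at [0:2] match '77', group 1 = '7'; at [3:5] match 'uu', group 1 = 'u'; at [5:7] match 'uu', group 1 = 'u'; at [7:9] match '88', group 1 = '8'.
Because there's exactly one group, `findall` drops the full match and keeps group 1 from each hit.

['7', 'u', 'u', '8']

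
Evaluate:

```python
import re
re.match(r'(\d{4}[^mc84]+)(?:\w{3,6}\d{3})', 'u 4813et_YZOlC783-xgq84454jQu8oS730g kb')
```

This matches exactly 4 of a digit, then one or more of any character except [mc84] (captured); then 3 to 6 of a word character, then exactly 3 of a digit (non-capturing group).
`re.match` won't scan ahead — the pattern has to work from the very first character.
Here the string doesn't start with a match, so the call returns None.

None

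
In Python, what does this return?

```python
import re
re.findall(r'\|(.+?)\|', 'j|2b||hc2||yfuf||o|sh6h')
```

With the lazy modifier that quantifier settles for the fewest repetitions that let the rest of the pattern succeed (the atoms after it are unaffected and can still be greedy).
Walking the string: at [1:5] match '|2b|', group 1 = '2b'; at [5:10] match '|hc2|', group 1 = 'hc2'; at [10:16] match '|yfuf|', group 1 = 'yfuf'; at [16:19] match '|o|', group 1 = 'o'.
Because there's exactly one group, `findall` drops the full match and keeps group 1 from each hit.

['2b', 'hc2', 'yfuf', 'o']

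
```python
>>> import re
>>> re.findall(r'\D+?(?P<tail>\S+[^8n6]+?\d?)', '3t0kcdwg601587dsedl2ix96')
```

The pattern matches one or more of a non-digit (lazy); then one or more of a non-whitespace character, then one or more of any character except [8n6] (lazy), then optionally a digit (captured as 'tail').
Walking the string: at [1:24] match 't0kcdwg601587dsedl2ix96', group 1 = '0kcdwg601587dsedl2ix96'.
Because there's exactly one group, `findall` drops the full match and keeps group 1 from the one hit.

['0kcdwg601587dsedl2ix96']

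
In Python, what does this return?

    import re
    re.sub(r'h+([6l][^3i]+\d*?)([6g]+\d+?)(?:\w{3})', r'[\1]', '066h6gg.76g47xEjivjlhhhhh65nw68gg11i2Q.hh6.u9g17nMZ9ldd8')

Pattern: one or more of a literal 'h'; then one of [6l], then one or more of any character except [3i], then zero or more of a digit (lazy) (captured); then one or more of one of [6g], then one or more of a digit (lazy) (captured); then exactly 3 of a word character (non-capturing group).
Because the quantifier is non-greedy, it stops expanding at the earliest point where the rest of the pattern can succeed.
Matches: at [3:15] → 'h6gg.76g47xE'; at [20:37] → 'hhhhh65nw68gg11i2'; at [39:50] → 'hh6.u9g17nM'.
Each match is replaced using the text its own group 1 captured.

'066[6gg.76]jivjl[65nw68g]Q.[6.u9]Z9ldd8'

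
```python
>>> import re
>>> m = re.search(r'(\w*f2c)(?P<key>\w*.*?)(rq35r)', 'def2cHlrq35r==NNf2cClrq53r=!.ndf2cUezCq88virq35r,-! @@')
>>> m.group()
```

'def2cHlrq35r==NNf2cClrq53r=!.ndf2cUezCq88virq35r'

Pattern: zero or more of a word character, then the literal 'f2c' (captured); then zero or more of a word character, then zero or more of any character (lazy) (captured as 'key'); then the literal 'rq3', then the literal '5r' (captured).
Unlike `match`, `search` isn't anchored — it looks for the pattern anywhere in the string.
The match spans [0:48] → 'def2cHlrq35r==NNf2cClrq53r=!.ndf2cUezCq88virq35r'.
Captured: group 1 = 'def2c', group 2 = 'Hlrq35r==NNf2cClrq53r=!.ndf2cUezCq88vi', group 3 = 'rq35r'.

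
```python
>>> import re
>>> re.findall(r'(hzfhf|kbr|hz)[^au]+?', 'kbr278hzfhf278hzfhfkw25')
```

['kbr', 'hzfhf', 'hzfhf']

Branches in `(...|...)` are attempted left-to-right; the first branch that allows the whole pattern to succeed is taken.
One capturing group, so `findall` returns just the captured substring from each match — 3 in all.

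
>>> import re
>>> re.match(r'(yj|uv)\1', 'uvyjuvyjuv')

`\1` is not a pattern — it's the concrete string captured by group 1, re-applied verbatim.
With `match`, the pattern is implicitly anchored at the beginning.
Here position 0 doesn't satisfy it, so the call returns None.

None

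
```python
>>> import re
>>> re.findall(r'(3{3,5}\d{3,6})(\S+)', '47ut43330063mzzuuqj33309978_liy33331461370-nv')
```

[('3330063', 'mzzuuqj33309978_liy33331461370-nv')]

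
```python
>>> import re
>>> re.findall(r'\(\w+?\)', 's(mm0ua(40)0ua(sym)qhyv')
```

['(40)', '(sym)']

Scanning left to right: at [7:11] → '(40)'; at [14:19] → '(sym)'.
No capturing groups, so `findall` returns the 2 full match strings.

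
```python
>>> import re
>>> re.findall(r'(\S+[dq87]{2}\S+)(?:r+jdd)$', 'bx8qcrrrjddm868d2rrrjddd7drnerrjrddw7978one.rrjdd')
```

['bx8qcrrrjddm868d2rrrjddd7drnerrjrddw7978one.r']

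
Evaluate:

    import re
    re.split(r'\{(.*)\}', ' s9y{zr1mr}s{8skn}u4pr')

Matches to split on: at [4:18] → '{zr1mr}s{8skn}'.
The group in the pattern means `split` returns the separators' captures alongside the pieces.

[' s9y', 'zr1mr}s{8skn', 'u4pr']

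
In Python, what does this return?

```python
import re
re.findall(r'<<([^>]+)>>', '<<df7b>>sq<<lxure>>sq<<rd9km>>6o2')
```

Matches: at [0:8] match '<<df7b>>', group 1 = 'df7b'; at [10:19] match '<<lxure>>', group 1 = 'lxure'; at [21:30] match '<<rd9km>>', group 1 = 'rd9km'.
`findall` collects group 1 from each match (3 total).

['df7b', 'lxure', 'rd9km']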